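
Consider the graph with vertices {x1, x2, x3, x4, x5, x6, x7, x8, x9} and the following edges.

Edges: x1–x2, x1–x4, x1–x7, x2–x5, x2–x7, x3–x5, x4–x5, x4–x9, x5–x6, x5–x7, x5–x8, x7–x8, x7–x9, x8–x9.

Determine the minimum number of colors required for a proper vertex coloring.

3

x1, x2, x7 are pairwise adjacent, so at least 3 colors are needed.
3 colors suffice: color red → {x1, x5, x9}; color blue → {x3, x4, x6, x7}; color green → {x2, x8}. No two adjacent vertices share a color.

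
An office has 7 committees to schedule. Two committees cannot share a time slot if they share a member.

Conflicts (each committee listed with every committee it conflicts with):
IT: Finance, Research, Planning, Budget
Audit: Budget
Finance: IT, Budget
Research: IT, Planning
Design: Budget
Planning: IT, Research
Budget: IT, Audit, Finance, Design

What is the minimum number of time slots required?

IT, Finance, Budget pairwise conflict, so at least 3 time slots are needed.
A valid assignment using 3 time slots: IT=1, Audit=1, Finance=3, Research=2, Design=1, Planning=3, Budget=2. No two conflicting committees share a time slot.

3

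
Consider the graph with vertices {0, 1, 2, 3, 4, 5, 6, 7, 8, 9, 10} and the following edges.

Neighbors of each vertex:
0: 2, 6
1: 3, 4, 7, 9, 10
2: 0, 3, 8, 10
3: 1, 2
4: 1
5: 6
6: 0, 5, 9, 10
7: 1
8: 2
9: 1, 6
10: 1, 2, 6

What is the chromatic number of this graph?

2

1 and 3 are adjacent, so at least 2 colors are needed.
2 colors suffice: color red → {1, 2, 6}; color blue → {0, 3, 4, 5, 7, 8, 9, 10}. No two adjacent vertices share a color.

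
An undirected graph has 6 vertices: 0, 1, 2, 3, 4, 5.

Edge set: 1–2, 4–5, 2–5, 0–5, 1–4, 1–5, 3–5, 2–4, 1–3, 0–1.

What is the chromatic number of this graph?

4

1, 2, 4, 5 are pairwise adjacent (a clique of size 4), so at least 4 colors are needed.
A valid assignment using 4 colors: 0=green, 1=blue, 2=green, 3=green, 4=yellow, 5=red. Every edge joins two different colors.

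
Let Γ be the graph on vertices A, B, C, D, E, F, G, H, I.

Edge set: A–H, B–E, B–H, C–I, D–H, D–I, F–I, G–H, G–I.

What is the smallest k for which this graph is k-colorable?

D and I are adjacent, so at least 2 colors are needed.
2 colors suffice: color red → {E, H, I}; color blue → {A, B, C, D, F, G}. Each edge has distinct colors on its endpoints.

2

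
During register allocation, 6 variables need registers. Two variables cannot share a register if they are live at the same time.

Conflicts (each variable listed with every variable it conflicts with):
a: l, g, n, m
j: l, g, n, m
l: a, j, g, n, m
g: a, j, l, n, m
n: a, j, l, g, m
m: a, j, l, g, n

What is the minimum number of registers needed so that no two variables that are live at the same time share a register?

a, l, g, n, m are mutually in conflict, so at least 5 registers are needed.
5 registers suffice: register 1 → {l}; register 2 → {m}; register 3 → {g}; register 4 → {n}; register 5 → {a, j}. No two conflicting variables share a register.

5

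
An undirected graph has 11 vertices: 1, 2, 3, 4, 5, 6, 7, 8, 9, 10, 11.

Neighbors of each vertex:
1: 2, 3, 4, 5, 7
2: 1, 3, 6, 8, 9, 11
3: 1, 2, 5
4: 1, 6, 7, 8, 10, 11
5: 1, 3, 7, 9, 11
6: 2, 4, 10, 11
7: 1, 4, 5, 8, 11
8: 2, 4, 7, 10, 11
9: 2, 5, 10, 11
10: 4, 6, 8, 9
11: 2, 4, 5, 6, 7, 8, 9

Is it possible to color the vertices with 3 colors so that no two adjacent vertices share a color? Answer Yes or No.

4, 7, 8, 11 are mutually adjacent (a clique of size 4), so at least 4 colors are needed.
So 3 colors are not enough.

No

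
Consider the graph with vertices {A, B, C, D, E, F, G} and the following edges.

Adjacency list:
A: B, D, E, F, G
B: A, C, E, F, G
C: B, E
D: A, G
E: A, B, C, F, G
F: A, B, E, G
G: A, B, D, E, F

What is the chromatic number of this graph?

A, B, E, F, G form a clique, so at least 5 colors are needed.
5 colors suffice: color red → {A, C}; color blue → {D, E}; color green → {G}; color yellow → {B}; color purple → {F}. Each edge has distinct colors on its endpoints.

5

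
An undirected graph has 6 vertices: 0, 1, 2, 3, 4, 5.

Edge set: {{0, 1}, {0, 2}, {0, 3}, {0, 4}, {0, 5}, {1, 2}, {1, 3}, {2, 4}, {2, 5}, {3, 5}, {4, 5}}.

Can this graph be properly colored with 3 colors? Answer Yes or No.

0, 2, 4, 5 are mutually adjacent (a clique of size 4), so at least 4 colors are needed.
So 3 colors are not enough.

No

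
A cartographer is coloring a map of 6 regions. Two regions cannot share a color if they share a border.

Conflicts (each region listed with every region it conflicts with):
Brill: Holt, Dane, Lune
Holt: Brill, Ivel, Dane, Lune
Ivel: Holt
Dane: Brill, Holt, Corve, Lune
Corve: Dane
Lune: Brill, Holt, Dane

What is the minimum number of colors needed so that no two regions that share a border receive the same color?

Brill, Holt, Dane, Lune are mutually in conflict, so at least 4 colors are needed.
4 colors suffice: color 1 → {Holt, Corve}; color 2 → {Ivel, Dane}; color 3 → {Brill}; color 4 → {Lune}. Every pair that conflicts lands in different colors.

4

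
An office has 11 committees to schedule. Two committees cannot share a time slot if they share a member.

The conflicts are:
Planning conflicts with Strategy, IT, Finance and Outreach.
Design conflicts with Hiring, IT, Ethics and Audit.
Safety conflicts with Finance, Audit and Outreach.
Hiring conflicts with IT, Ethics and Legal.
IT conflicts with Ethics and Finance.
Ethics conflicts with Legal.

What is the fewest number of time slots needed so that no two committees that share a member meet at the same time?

4

Design, Hiring, IT, Ethics all conflict with each other, so at least 4 time slots are needed.
4 time slots suffice: Planning=2, Design=2, Safety=1, Hiring=4, Strategy=1, IT=1, Ethics=3, Finance=3, Audit=3, Legal=1, Outreach=3. Each listed conflict is separated.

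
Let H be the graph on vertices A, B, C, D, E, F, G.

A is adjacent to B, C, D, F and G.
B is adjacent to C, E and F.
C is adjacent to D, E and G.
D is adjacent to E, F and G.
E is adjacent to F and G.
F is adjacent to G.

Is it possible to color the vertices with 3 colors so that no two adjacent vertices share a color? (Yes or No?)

No

A, D, F, G are mutually adjacent (a clique of size 4), so at least 4 colors are needed.
So 3 colors are not enough.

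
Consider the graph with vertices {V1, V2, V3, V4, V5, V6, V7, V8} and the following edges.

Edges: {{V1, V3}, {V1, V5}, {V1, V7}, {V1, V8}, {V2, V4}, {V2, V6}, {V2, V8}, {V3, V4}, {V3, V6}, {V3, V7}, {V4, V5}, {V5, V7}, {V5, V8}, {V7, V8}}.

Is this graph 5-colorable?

Yes

The chromatic number is 4. V1, V5, V7, V8 are pairwise adjacent (a clique of size 4), so at least 4 colors are needed.
4 colors suffice: color R → {V1, V4, V6}; color B → {V3, V8}; color G → {V2, V7}; color Y → {V5}.
Since 5 ≥ 4, a proper 5-coloring certainly exists.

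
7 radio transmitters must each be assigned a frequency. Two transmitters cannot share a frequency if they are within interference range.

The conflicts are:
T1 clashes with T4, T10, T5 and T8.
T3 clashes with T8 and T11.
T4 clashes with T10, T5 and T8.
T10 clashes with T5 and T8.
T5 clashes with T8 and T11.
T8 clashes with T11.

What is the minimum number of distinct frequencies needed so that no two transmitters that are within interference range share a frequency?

T1, T4, T10, T5, T8 pairwise conflict, so at least 5 frequencies are needed.
5 frequencies suffice: frequency 1 → {T8}; frequency 2 → {T3, T5}; frequency 3 → {T1, T11}; frequency 4 → {T10}; frequency 5 → {T4}. Every pair that conflicts lands in different frequencies.

5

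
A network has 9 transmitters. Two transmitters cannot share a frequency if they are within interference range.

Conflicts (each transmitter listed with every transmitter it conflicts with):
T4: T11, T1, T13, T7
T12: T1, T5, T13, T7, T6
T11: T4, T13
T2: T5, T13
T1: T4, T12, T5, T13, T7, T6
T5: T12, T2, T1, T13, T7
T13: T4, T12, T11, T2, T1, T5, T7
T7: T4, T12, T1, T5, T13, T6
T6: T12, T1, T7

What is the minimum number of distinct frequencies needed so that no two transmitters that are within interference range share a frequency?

T12, T1, T5, T13, T7 pairwise conflict, so at least 5 frequencies are needed.
Using 5 frequencies: T4=4, T12=4, T11=2, T2=2, T1=3, T5=5, T13=1, T7=2, T6=1. No two conflicting transmitters share a frequency.

5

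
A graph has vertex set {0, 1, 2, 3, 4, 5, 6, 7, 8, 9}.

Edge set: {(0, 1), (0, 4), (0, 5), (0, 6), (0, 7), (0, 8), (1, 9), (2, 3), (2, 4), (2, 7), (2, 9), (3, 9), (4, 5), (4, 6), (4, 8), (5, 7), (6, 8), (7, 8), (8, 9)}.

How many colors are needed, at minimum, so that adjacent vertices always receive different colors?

4

0, 4, 6, 8 are pairwise adjacent (a clique of size 4), so at least 4 colors are needed.
A valid assignment using 4 colors: 0=a, 1=b, 2=b, 3=c, 4=c, 5=b, 6=d, 7=c, 8=b, 9=a. Each edge has distinct colors on its endpoints.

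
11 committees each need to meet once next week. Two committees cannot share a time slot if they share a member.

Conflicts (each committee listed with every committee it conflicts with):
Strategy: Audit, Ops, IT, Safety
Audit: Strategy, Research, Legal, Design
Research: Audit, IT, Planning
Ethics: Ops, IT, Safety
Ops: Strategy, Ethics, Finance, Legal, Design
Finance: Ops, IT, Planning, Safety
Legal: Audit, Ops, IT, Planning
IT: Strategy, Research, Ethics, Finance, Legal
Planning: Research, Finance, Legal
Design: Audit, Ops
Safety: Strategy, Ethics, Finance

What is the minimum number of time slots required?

2

Audit and Design conflict, so at least 2 time slots are needed.
Using 2 time slots: Strategy=2, Audit=1, Research=2, Ethics=2, Ops=1, Finance=2, Legal=2, IT=1, Planning=1, Design=2, Safety=1. Each listed conflict is separated.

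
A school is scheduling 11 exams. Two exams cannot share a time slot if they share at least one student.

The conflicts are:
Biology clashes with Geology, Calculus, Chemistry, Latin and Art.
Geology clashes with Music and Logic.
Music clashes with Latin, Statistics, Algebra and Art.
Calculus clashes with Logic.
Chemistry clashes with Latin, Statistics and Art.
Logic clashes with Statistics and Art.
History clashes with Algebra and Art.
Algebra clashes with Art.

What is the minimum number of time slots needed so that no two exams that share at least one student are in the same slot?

Music, Algebra, Art pairwise conflict, so at least 3 time slots are needed.
3 time slots suffice: time slot 1 → {Geology, Calculus, Latin, Statistics, Art}; time slot 2 → {Biology, Music, Logic, History}; time slot 3 → {Chemistry, Algebra}. Each listed conflict is separated.

3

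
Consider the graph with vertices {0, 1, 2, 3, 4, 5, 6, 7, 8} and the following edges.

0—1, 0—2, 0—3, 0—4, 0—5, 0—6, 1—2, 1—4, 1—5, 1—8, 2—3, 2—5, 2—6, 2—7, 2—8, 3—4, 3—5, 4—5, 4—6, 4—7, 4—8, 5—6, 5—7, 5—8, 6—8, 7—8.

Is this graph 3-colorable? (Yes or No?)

4, 5, 7, 8 are pairwise adjacent (a clique of size 4), so at least 4 colors are needed.
So 3 colors are not enough.

No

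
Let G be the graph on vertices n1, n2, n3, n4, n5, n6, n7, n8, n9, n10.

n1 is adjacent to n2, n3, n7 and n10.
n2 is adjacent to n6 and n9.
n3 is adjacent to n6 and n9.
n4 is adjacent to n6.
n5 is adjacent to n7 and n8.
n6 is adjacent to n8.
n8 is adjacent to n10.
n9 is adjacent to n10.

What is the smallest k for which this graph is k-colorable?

The cycle n5-n7-n1-n10-n8-n5 has odd length 5, so it cannot be 2-colored; at least 3 colors are needed.
3 colors suffice: color 1 → {n1, n5, n6, n9}; color 2 → {n2, n3, n4, n7, n8}; color 3 → {n10}. Each edge has distinct colors on its endpoints.

3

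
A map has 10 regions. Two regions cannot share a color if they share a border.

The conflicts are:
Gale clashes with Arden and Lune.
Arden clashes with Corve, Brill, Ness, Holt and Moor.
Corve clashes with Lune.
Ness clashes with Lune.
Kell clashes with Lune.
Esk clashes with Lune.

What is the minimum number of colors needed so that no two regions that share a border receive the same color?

Arden and Moor conflict, so at least 2 colors are needed.
2 colors suffice: color 1 → {Arden, Lune}; color 2 → {Gale, Corve, Brill, Ness, Holt, Kell, Esk, Moor}. Each listed conflict is separated.

2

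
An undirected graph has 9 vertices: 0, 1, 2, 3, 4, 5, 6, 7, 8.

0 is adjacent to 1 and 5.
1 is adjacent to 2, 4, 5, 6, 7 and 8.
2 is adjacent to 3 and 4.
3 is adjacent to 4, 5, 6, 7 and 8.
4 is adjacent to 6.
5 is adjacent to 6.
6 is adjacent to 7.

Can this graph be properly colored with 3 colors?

Yes

The chromatic number is 3. 1, 4, 6 are pairwise adjacent, so at least 3 colors are needed.
3 colors suffice: color red → {1, 3}; color blue → {0, 2, 6, 8}; color green → {4, 5, 7}.
That is already a proper 3-coloring.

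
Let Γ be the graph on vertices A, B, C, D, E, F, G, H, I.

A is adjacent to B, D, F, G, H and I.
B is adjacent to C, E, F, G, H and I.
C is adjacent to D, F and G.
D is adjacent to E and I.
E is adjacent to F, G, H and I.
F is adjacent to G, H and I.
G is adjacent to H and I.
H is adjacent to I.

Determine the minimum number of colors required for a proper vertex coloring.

A, B, F, G, H, I form a clique, so at least 6 colors are needed.
6 colors suffice: color 1 → {D, F}; color 2 → {C, I}; color 3 → {G}; color 4 → {B}; color 5 → {H}; color 6 → {A, E}. Every edge joins two different colors.

6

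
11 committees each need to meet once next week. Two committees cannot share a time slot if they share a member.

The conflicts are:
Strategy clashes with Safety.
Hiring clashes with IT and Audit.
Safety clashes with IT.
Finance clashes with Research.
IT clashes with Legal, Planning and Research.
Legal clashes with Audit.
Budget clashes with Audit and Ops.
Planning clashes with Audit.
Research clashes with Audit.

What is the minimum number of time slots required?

Finance and Research conflict, so at least 2 time slots are needed.
2 time slots suffice: time slot 1 → {Strategy, Finance, IT, Audit, Ops}; time slot 2 → {Hiring, Safety, Legal, Budget, Planning, Research}. Each listed conflict is separated.

2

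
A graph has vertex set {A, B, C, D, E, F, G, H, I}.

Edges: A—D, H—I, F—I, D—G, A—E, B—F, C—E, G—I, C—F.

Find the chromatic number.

The cycle A-D-G-I-F-C-E-A has odd length 7, so it cannot be 2-colored; at least 3 colors are needed.
One proper 3-coloring: A=1, B=1, C=1, D=2, E=2, F=2, G=3, H=2, I=1. No two adjacent vertices share a color.

3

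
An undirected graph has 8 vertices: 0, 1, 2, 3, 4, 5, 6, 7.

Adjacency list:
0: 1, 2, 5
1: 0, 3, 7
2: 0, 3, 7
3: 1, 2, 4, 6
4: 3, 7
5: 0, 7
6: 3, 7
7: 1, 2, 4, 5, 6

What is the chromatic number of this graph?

2

1 and 3 are adjacent, so at least 2 colors are needed.
A valid assignment using 2 colors: 0=red, 1=blue, 2=blue, 3=red, 4=blue, 5=blue, 6=blue, 7=red. Every edge joins two different colors.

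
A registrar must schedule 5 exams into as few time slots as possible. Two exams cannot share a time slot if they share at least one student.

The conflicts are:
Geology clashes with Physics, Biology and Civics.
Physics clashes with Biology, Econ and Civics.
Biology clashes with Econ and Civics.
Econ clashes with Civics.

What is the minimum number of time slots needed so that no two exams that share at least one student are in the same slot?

4

Physics, Biology, Econ, Civics all conflict with each other, so at least 4 time slots are needed.
4 time slots suffice: time slot 1 → {Physics}; time slot 2 → {Biology}; time slot 3 → {Civics}; time slot 4 → {Geology, Econ}. No two conflicting exams share a time slot.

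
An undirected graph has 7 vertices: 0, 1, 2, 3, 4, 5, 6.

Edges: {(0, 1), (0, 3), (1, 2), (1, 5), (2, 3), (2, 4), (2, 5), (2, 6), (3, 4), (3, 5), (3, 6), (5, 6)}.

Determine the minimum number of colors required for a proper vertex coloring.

2, 3, 5, 6 form a clique, so at least 4 colors are needed.
A valid assignment using 4 colors: 0=b, 1=a, 2=b, 3=a, 4=c, 5=c, 6=d. Every edge joins two different colors.

4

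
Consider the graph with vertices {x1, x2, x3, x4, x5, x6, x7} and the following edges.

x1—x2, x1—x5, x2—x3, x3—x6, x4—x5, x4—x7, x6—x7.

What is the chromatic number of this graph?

The cycle x4-x5-x1-x2-x3-x6-x7-x4 has odd length 7, so it cannot be 2-colored; at least 3 colors are needed.
One proper 3-coloring: x1=2, x2=1, x3=2, x4=2, x5=1, x6=3, x7=1. Every edge joins two different colors.

3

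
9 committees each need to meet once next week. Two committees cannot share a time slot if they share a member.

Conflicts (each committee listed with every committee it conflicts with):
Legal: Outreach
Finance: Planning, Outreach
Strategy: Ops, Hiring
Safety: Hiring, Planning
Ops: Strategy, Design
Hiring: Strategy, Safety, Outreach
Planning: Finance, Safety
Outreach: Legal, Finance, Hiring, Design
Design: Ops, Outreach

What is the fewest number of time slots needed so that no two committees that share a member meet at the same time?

3

The cycle Hiring-Outreach-Design-Ops-Strategy-Hiring has odd length 5, so it cannot be 2-colored; at least 3 time slots are needed.
3 time slots suffice: time slot 1 → {Strategy, Planning, Outreach}; time slot 2 → {Legal, Finance, Hiring, Design}; time slot 3 → {Safety, Ops}. Each listed conflict is separated.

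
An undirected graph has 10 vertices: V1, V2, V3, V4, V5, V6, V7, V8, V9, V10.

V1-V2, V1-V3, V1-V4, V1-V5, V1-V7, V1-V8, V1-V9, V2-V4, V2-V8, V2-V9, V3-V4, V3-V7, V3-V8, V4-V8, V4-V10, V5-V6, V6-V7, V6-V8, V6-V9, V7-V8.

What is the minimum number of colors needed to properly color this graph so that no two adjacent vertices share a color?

4

V1, V3, V4, V8 are pairwise adjacent (a clique of size 4), so at least 4 colors are needed.
4 colors suffice: color 1 → {V1, V6, V10}; color 2 → {V5, V8, V9}; color 3 → {V4, V7}; color 4 → {V2, V3}. No two adjacent vertices share a color.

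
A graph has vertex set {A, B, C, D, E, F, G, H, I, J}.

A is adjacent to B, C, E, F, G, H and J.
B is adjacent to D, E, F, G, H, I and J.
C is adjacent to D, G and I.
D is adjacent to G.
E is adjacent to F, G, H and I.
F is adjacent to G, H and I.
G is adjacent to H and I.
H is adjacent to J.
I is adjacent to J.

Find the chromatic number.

6

A, B, E, F, G, H are mutually adjacent (a clique of size 6), so at least 6 colors are needed.
6 colors suffice: A=3, B=2, C=2, D=3, E=5, F=6, G=1, H=4, I=3, J=1. No two adjacent vertices share a color.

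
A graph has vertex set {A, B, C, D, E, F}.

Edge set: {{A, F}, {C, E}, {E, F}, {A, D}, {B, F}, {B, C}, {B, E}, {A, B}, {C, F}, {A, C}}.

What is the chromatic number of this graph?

A, B, C, F form a clique, so at least 4 colors are needed.
4 colors suffice: A=1, B=3, C=2, D=2, E=1, F=4. Every edge joins two different colors.

4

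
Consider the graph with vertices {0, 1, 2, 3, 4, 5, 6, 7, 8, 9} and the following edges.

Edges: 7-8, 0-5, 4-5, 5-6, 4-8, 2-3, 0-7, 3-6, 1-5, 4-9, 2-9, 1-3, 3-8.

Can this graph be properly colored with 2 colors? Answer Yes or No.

The cycle 4-5-1-3-8-4 has odd length 5, so it cannot be 2-colored; at least 3 colors are needed.
So 2 colors are not enough.

No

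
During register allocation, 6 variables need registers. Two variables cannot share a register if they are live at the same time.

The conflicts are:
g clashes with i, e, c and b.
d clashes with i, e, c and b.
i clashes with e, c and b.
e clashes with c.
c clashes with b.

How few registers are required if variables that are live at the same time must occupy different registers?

4

g, i, e, c are mutually in conflict, so at least 4 registers are needed.
4 registers suffice: g=4, d=4, i=1, e=3, c=2, b=3. Every pair that conflicts lands in different registers.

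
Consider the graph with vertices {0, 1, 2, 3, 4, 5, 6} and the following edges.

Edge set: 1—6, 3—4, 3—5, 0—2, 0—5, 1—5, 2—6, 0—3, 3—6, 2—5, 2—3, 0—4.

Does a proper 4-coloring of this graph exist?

The chromatic number is 4. 0, 2, 3, 5 are mutually adjacent (a clique of size 4), so at least 4 colors are needed.
One proper 4-coloring: 0=yellow, 1=red, 2=green, 3=red, 4=blue, 5=blue, 6=blue.
That is already a proper 4-coloring.

Yes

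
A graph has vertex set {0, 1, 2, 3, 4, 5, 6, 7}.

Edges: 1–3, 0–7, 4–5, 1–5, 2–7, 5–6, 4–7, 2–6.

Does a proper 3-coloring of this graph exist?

The chromatic number is 3. The cycle 7-4-5-6-2-7 has odd length 5, so it cannot be 2-colored; at least 3 colors are needed.
A valid assignment using 3 colors: 0=blue, 1=blue, 2=green, 3=red, 4=blue, 5=red, 6=blue, 7=red.
That is already a proper 3-coloring.

Yes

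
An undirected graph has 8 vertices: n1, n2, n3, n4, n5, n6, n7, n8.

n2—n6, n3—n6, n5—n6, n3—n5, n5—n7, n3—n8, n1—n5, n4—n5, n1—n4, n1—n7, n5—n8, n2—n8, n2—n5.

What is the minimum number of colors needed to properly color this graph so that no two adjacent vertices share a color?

3

n2, n5, n6 form a triangle, so at least 3 colors are needed.
A valid assignment using 3 colors: n1=2, n2=2, n3=2, n4=3, n5=1, n6=3, n7=3, n8=3. No two adjacent vertices share a color.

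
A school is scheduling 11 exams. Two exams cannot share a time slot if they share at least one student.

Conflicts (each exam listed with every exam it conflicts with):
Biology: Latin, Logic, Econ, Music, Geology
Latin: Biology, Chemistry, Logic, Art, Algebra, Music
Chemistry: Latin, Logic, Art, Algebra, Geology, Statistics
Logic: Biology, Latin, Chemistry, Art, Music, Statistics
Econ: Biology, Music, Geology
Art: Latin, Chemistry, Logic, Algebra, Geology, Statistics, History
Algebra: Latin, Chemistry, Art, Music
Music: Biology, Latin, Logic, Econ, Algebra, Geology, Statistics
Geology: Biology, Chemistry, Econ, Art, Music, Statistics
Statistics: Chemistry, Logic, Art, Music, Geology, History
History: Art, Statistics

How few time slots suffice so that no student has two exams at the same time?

Latin, Chemistry, Art, Algebra all conflict with each other, so at least 4 time slots are needed.
A valid assignment using 4 time slots: Biology=2, Latin=3, Chemistry=2, Logic=4, Econ=3, Art=1, Algebra=4, Music=1, Geology=4, Statistics=3, History=2. No two conflicting exams share a time slot.

4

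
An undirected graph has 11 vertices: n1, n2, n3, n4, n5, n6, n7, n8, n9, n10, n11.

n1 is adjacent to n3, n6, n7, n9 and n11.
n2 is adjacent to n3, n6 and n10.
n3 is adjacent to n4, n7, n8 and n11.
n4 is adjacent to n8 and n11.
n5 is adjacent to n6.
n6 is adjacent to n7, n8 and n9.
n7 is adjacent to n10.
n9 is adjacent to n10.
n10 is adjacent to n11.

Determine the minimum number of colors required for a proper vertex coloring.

n3, n4, n11 are mutually adjacent, so at least 3 colors are needed.
A valid assignment using 3 colors: n1=2, n2=2, n3=1, n4=2, n5=2, n6=1, n7=3, n8=3, n9=3, n10=1, n11=3. No two adjacent vertices share a color.

3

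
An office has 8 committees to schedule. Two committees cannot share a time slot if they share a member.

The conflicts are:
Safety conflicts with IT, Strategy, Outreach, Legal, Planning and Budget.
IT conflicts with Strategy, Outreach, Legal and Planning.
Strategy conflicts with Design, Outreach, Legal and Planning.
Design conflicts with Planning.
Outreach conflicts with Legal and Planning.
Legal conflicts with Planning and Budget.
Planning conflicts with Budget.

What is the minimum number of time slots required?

6

Safety, IT, Strategy, Outreach, Legal, Planning are mutually in conflict, so at least 6 time slots are needed.
6 time slots suffice: Safety=2, IT=6, Strategy=3, Design=2, Outreach=5, Legal=4, Planning=1, Budget=3. Each listed conflict is separated.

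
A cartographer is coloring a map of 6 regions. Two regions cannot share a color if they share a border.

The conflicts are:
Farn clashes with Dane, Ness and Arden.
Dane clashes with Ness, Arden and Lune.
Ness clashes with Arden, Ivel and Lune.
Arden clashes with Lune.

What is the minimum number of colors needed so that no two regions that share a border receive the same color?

4

Dane, Ness, Arden, Lune pairwise conflict, so at least 4 colors are needed.
A valid assignment using 4 colors: Farn=4, Dane=3, Ness=1, Arden=2, Ivel=2, Lune=4. No two conflicting regions share a color.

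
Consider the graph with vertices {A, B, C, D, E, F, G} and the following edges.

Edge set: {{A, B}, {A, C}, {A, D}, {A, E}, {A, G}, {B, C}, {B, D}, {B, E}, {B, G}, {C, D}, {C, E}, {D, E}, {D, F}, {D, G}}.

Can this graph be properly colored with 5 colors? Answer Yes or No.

The chromatic number is 5. A, B, C, D, E form a clique, so at least 5 colors are needed.
A valid assignment using 5 colors: A=3, B=2, C=4, D=1, E=5, F=2, G=4.
That is already a proper 5-coloring.

Yes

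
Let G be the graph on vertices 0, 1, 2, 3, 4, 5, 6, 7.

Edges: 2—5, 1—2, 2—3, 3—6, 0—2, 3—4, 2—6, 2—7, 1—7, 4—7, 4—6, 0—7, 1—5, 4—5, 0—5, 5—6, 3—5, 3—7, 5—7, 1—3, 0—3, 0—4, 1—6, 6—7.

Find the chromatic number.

1, 2, 3, 5, 6, 7 form a clique, so at least 6 colors are needed.
6 colors suffice: color red → {3}; color blue → {5}; color green → {7}; color yellow → {0, 6}; color purple → {2, 4}; color orange → {1}. No two adjacent vertices share a color.

6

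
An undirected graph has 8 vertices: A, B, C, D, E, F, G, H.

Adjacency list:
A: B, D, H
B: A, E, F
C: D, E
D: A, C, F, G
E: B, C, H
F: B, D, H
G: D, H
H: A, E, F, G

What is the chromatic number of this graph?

The cycle C-D-A-B-E-C has odd length 5, so it cannot be 2-colored; at least 3 colors are needed.
3 colors suffice: color 1 → {B, D, H}; color 2 → {A, E, F, G}; color 3 → {C}. No two adjacent vertices share a color.

3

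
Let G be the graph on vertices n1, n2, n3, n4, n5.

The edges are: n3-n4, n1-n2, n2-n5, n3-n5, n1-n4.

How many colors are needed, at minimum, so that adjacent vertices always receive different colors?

The cycle n4-n3-n5-n2-n1-n4 has odd length 5, so it cannot be 2-colored; at least 3 colors are needed.
3 colors suffice: color 1 → {n4, n5}; color 2 → {n2, n3}; color 3 → {n1}. Each edge has distinct colors on its endpoints.

3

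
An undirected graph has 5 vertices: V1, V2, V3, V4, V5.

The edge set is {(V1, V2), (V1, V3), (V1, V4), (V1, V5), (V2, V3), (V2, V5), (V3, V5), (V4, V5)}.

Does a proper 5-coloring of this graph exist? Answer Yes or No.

The chromatic number is 4. V1, V2, V3, V5 form a clique, so at least 4 colors are needed.
4 colors suffice: color 1 → {V5}; color 2 → {V1}; color 3 → {V3, V4}; color 4 → {V2}.
Since 5 ≥ 4, a proper 5-coloring certainly exists.

Yes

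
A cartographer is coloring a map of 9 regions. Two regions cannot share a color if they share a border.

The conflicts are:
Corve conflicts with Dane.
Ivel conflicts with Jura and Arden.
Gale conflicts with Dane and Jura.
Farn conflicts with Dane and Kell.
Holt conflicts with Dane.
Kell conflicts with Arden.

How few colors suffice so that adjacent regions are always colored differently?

The cycle Ivel-Jura-Gale-Dane-Farn-Kell-Arden-Ivel has odd length 7, so it cannot be 2-colored; at least 3 colors are needed.
3 colors suffice: color 1 → {Dane, Jura, Arden}; color 2 → {Corve, Ivel, Gale, Holt, Kell}; color 3 → {Farn}. No two conflicting regions share a color.

3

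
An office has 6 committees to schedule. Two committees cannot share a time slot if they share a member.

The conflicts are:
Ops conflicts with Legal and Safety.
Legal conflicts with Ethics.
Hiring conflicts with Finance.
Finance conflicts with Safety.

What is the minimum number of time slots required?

2

Ops and Safety conflict, so at least 2 time slots are needed.
Using 2 time slots: Ops=1, Legal=2, Hiring=2, Finance=1, Ethics=1, Safety=2. Each listed conflict is separated.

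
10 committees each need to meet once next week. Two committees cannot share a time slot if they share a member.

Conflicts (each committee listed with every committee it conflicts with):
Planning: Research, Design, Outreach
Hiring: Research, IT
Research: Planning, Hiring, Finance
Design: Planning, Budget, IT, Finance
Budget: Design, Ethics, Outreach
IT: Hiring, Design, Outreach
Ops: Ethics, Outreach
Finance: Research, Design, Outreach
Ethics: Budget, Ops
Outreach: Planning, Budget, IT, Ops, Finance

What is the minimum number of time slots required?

The cycle Hiring-IT-Outreach-Planning-Research-Hiring has odd length 5, so it cannot be 2-colored; at least 3 time slots are needed.
3 time slots suffice: Planning=2, Hiring=3, Research=1, Design=1, Budget=2, IT=2, Ops=2, Finance=2, Ethics=1, Outreach=1. Each listed conflict is separated.

3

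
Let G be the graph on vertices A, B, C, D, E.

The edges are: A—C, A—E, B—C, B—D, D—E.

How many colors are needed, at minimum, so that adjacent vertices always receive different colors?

3

The cycle C-B-D-E-A-C has odd length 5, so it cannot be 2-colored; at least 3 colors are needed.
3 colors suffice: A=red, B=blue, C=green, D=red, E=blue. No two adjacent vertices share a color.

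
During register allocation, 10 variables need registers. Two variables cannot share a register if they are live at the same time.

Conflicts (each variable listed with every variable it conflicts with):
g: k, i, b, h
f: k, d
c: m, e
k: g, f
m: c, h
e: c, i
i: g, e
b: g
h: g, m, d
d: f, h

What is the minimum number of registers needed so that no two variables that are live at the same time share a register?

3

The cycle f-k-g-h-d-f has odd length 5, so it cannot be 2-colored; at least 3 registers are needed.
A valid assignment using 3 registers: g=1, f=2, c=2, k=3, m=1, e=1, i=2, b=2, h=2, d=1. Every pair that conflicts lands in different registers.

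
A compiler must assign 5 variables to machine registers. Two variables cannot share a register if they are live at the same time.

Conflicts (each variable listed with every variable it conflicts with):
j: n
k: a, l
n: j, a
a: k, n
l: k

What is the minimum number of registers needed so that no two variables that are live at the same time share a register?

2

k and a conflict, so at least 2 registers are needed.
A valid assignment using 2 registers: j=2, k=1, n=1, a=2, l=2. Every pair that conflicts lands in different registers.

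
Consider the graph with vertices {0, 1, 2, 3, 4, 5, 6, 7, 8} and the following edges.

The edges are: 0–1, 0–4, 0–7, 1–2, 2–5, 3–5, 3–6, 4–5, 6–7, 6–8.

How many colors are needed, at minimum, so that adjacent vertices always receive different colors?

3

The cycle 0-4-5-2-1-0 has odd length 5, so it cannot be 2-colored; at least 3 colors are needed.
3 colors suffice: 0=red, 1=blue, 2=green, 3=blue, 4=blue, 5=red, 6=red, 7=blue, 8=blue. Each edge has distinct colors on its endpoints.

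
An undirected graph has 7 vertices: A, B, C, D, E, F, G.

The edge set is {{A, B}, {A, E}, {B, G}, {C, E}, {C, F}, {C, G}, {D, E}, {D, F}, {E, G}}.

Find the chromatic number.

C, E, G form a triangle, so at least 3 colors are needed.
3 colors suffice: color 1 → {B, E, F}; color 2 → {A, D, G}; color 3 → {C}. No two adjacent vertices share a color.

3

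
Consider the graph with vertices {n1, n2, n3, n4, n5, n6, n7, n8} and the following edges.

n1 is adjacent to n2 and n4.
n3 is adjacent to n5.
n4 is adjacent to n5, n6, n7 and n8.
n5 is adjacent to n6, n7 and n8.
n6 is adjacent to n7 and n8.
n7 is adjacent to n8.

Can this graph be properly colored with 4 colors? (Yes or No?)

n4, n5, n6, n7, n8 are pairwise adjacent (a clique of size 5), so at least 5 colors are needed.
So 4 colors are not enough.

No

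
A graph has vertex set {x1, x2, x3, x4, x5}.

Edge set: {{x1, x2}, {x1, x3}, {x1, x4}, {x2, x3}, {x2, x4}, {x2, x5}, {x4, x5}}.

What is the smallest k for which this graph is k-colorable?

3

x1, x2, x3 are pairwise adjacent, so at least 3 colors are needed.
3 colors suffice: color 1 → {x2}; color 2 → {x3, x4}; color 3 → {x1, x5}. Every edge joins two different colors.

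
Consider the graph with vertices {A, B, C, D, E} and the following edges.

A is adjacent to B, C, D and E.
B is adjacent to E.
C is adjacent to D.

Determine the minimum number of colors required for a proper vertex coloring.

A, B, E are pairwise adjacent, so at least 3 colors are needed.
3 colors suffice: A=1, B=2, C=2, D=3, E=3. Each edge has distinct colors on its endpoints.

3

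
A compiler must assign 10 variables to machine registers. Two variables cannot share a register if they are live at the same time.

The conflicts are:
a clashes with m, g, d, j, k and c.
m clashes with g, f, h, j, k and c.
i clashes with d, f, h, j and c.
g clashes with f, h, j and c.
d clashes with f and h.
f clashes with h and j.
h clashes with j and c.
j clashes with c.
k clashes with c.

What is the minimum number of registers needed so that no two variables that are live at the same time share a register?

m, g, f, h, j all conflict with each other, so at least 5 registers are needed.
5 registers suffice: a=1, m=4, i=4, g=5, d=3, f=2, h=1, j=3, k=3, c=2. Each listed conflict is separated.

5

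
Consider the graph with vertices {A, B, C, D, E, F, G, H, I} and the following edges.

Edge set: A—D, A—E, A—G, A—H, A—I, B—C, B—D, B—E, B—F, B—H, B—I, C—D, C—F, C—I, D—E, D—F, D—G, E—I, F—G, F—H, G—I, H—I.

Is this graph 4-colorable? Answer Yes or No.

Yes

The chromatic number is 4. B, C, D, F form a clique, so at least 4 colors are needed.
4 colors suffice: color 1 → {D, I}; color 2 → {A, B}; color 3 → {E, F}; color 4 → {C, G, H}.
That is already a proper 4-coloring.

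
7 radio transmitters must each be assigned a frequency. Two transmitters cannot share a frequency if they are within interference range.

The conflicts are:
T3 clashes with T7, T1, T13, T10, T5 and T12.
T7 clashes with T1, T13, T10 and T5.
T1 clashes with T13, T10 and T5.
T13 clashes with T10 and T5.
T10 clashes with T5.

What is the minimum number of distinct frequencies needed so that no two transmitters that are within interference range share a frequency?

6

T3, T7, T1, T13, T10, T5 pairwise conflict, so at least 6 frequencies are needed.
Using 6 frequencies: T3=1, T7=2, T1=4, T13=5, T10=3, T5=6, T12=2. Every pair that conflicts lands in different frequencies.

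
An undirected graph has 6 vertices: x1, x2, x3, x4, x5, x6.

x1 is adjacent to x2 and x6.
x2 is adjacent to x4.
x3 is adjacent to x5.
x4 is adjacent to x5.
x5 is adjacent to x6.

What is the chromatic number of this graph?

3

The cycle x6-x5-x4-x2-x1-x6 has odd length 5, so it cannot be 2-colored; at least 3 colors are needed.
3 colors suffice: x1=G, x2=R, x3=B, x4=B, x5=R, x6=B. Every edge joins two different colors.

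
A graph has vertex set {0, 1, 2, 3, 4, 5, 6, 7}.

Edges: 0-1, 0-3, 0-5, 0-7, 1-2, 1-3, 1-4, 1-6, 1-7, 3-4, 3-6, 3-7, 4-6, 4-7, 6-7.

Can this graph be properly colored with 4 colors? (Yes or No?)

1, 3, 4, 6, 7 form a clique, so at least 5 colors are needed.
So 4 colors are not enough.

No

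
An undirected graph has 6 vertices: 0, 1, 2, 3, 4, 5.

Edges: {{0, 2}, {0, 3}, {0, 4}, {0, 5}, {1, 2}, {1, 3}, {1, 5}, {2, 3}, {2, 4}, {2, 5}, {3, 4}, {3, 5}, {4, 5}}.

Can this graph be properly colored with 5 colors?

Yes

The chromatic number is 5. 0, 2, 3, 4, 5 form a clique, so at least 5 colors are needed.
5 colors suffice: 0=d, 1=d, 2=b, 3=a, 4=e, 5=c.
That is already a proper 5-coloring.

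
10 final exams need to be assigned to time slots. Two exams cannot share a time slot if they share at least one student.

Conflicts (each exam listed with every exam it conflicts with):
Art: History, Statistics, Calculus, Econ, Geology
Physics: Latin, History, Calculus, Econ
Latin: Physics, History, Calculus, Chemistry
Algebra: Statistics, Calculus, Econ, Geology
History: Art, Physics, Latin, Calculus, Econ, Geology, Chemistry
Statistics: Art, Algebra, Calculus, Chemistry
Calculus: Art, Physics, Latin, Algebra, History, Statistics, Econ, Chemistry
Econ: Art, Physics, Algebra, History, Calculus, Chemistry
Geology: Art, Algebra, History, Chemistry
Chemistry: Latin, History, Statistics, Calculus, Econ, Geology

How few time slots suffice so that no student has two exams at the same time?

4

History, Calculus, Econ, Chemistry are mutually in conflict, so at least 4 time slots are needed.
4 time slots suffice: time slot 1 → {Calculus, Geology}; time slot 2 → {History, Statistics}; time slot 3 → {Latin, Econ}; time slot 4 → {Art, Physics, Algebra, Chemistry}. No two conflicting exams share a time slot.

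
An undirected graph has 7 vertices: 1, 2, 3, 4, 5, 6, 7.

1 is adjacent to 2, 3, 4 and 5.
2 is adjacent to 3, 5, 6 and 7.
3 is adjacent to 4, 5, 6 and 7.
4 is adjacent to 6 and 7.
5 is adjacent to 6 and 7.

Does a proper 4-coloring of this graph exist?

Yes

The chromatic number is 4. 2, 3, 5, 6 form a clique, so at least 4 colors are needed.
4 colors suffice: color a → {3}; color b → {2, 4}; color c → {5}; color d → {1, 6, 7}.
That is already a proper 4-coloring.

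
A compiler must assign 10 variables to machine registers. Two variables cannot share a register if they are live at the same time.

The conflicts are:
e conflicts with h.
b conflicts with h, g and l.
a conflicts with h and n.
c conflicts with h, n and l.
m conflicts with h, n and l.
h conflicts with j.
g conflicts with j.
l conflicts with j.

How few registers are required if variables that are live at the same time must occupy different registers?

2

m and h conflict, so at least 2 registers are needed.
2 registers suffice: register 1 → {h, g, n, l}; register 2 → {e, b, a, c, m, j}. No two conflicting variables share a register.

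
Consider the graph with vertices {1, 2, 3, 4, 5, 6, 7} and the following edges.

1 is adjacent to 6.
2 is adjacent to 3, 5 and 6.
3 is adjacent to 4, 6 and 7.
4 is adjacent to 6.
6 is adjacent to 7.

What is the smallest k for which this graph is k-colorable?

3

2, 3, 6 are mutually adjacent, so at least 3 colors are needed.
3 colors suffice: color a → {5, 6}; color b → {1, 3}; color c → {2, 4, 7}. Every edge joins two different colors.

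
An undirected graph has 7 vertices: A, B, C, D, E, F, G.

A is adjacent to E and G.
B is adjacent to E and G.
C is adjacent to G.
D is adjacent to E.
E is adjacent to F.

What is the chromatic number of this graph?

2

E and F are adjacent, so at least 2 colors are needed.
A valid assignment using 2 colors: A=2, B=2, C=2, D=2, E=1, F=2, G=1. No two adjacent vertices share a color.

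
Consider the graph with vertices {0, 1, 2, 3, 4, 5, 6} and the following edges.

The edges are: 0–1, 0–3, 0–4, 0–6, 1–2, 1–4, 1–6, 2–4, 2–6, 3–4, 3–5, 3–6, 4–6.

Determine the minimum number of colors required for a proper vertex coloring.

4

0, 3, 4, 6 form a clique, so at least 4 colors are needed.
4 colors suffice: color a → {4, 5}; color b → {6}; color c → {1, 3}; color d → {0, 2}. No two adjacent vertices share a color.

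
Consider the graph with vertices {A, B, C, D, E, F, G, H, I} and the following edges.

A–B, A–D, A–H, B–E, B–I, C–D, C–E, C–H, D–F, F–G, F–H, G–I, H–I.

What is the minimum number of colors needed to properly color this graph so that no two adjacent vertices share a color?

The cycle E-C-D-A-B-E has odd length 5, so it cannot be 2-colored; at least 3 colors are needed.
3 colors suffice: color red → {B, D, G, H}; color blue → {A, C, F, I}; color green → {E}. Each edge has distinct colors on its endpoints.

3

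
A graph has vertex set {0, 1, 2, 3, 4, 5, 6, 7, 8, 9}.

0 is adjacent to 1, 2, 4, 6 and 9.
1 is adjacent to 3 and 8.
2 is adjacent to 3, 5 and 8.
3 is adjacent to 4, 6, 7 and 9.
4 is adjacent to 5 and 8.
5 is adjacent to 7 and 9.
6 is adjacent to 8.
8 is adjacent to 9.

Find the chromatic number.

2

3 and 6 are adjacent, so at least 2 colors are needed.
A valid assignment using 2 colors: 0=red, 1=blue, 2=blue, 3=red, 4=blue, 5=red, 6=blue, 7=blue, 8=red, 9=blue. No two adjacent vertices share a color.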